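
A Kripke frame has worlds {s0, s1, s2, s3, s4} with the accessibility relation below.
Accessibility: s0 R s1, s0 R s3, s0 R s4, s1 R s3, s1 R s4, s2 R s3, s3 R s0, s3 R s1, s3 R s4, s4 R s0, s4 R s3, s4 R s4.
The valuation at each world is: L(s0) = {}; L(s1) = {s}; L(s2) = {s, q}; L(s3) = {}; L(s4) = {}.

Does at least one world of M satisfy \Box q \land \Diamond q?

No

Let φ = \Box q \land \Diamond q. Evaluate φ at each world:
  s0 (successors {s1, s3, s4}): φ is false.
  s1 (successors {s3, s4}): φ is false.
  s2 (successors {s3}): φ is false.
  s3 (successors {s0, s1, s4}): φ is false.
  s4 (successors {s0, s3, s4}): φ is false.
For instance, at s4:
  At s4: \Box q is false, \Diamond q is false, so \Box q \land \Diamond q is false.
    At s4: \Box q requires q at every successor {s0, s3, s4}.
      q fails at s0, so \Box q is false at s4.
    At s4: \Diamond q requires q at some successor in {s0, s3, s4}.
      At s0: q is false.
      At s3: q is false.
      At s4: q is false.
    So \Diamond q is false at s4.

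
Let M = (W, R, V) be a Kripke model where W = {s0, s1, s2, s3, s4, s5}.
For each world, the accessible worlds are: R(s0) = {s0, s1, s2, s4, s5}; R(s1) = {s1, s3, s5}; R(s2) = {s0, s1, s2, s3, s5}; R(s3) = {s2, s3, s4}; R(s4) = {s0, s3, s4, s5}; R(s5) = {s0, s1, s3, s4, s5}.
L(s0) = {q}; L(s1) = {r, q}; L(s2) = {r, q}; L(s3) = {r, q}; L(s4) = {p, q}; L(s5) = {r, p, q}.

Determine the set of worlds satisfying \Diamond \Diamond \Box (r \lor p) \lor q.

Let φ = \Diamond \Diamond \Box (r \lor p) \lor q. Evaluate φ at each world:
  s0 (successors {s0, s1, s2, s4, s5}): φ is true.
  s1 (successors {s1, s3, s5}): φ is true.
  s2 (successors {s0, s1, s2, s3, s5}): φ is true.
  s3 (successors {s2, s3, s4}): φ is true.
  s4 (successors {s0, s3, s4, s5}): φ is true.
  s5 (successors {s0, s1, s3, s4, s5}): φ is true.
For instance, at s4:
  At s4: \Diamond \Diamond \Box (r \lor p) is true, q is true, so \Diamond \Diamond \Box (r \lor p) \lor q is true.
    At s4: \Diamond \Diamond \Box (r \lor p) requires \Diamond \Box (r \lor p) at some successor in {s0, s3, s4, s5}.
      \Diamond \Box (r \lor p) holds at s0, so \Diamond \Diamond \Box (r \lor p) is true at s4.
Satisfying worlds: {s0, s1, s2, s3, s4, s5}

s0, s1, s2, s3, s4, s5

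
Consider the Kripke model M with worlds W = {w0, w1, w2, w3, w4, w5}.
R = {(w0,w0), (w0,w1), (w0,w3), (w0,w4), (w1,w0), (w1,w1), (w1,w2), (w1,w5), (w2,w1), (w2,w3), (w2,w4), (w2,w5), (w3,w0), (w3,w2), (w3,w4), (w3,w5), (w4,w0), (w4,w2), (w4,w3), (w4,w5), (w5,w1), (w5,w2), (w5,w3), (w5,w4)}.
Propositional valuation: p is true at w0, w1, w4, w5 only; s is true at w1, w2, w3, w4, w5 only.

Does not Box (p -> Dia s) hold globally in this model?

No

Recall that Box ψ holds at a world iff ψ holds at every accessible world, and Dia ψ holds iff ψ holds at some accessible world.
Let φ = not Box (p -> Dia s). Evaluate φ at each world:
  w0 (successors {w0, w1, w3, w4}): φ is false.
  w1 (successors {w0, w1, w2, w5}): φ is false.
  w2 (successors {w1, w3, w4, w5}): φ is false.
  w3 (successors {w0, w2, w4, w5}): φ is false.
  w4 (successors {w0, w2, w3, w5}): φ is false.
  w5 (successors {w1, w2, w3, w4}): φ is false.
Detail at w0 (counterexample):
  At w0: Box (p -> Dia s) is true, so not Box (p -> Dia s) is false.
    At w0: Box (p -> Dia s) requires p -> Dia s at every successor {w0, w1, w3, w4}.
      At w0: p -> Dia s is true.
      At w1: p -> Dia s is true.
      At w3: p -> Dia s is true.
      At w4: p -> Dia s is true.
    So Box (p -> Dia s) is true at w0.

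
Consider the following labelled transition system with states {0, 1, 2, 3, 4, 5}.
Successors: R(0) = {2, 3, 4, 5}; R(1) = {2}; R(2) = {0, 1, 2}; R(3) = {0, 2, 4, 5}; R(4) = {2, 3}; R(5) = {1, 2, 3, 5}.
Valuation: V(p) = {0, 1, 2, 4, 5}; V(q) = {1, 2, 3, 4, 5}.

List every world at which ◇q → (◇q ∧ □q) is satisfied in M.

Recall that □ψ holds at a world iff ψ holds at every accessible world, and ◇ψ holds iff ψ holds at some accessible world.
Let φ = ◇q → (◇q ∧ □q). Evaluate φ at each world:
  0 (successors {2, 3, 4, 5}): φ is true.
  1 (successors {2}): φ is true.
  2 (successors {0, 1, 2}): φ is false.
  3 (successors {0, 2, 4, 5}): φ is false.
  4 (successors {2, 3}): φ is true.
  5 (successors {1, 2, 3, 5}): φ is true.
For instance, at 1:
  At 1: ◇q is true, ◇q ∧ □q is true, so ◇q → (◇q ∧ □q) is true.
    At 1: ◇q requires q at some successor in {2}.
      q holds at 2, so ◇q is true at 1.
    At 1: ◇q is true, □q is true, so ◇q ∧ □q is true.
      At 1: ◇q requires q at some successor in {2}.
        q holds at 2, so ◇q is true at 1.
      At 1: □q requires q at every successor {2}.
        At 2: q is true.
      So □q is true at 1.
Satisfying worlds: {0, 1, 4, 5}

0, 1, 4, 5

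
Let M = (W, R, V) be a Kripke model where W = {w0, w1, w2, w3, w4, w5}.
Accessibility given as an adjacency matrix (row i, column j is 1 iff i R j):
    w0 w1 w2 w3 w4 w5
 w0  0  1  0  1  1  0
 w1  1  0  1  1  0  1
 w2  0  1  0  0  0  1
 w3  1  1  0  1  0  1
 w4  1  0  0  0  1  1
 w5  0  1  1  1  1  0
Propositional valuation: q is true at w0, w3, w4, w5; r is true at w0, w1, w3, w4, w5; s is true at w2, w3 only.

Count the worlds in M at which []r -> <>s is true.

4

Let φ = []r -> <>s. Evaluate φ at each world:
  w0 (successors {w1, w3, w4}): φ is true.
  w1 (successors {w0, w2, w3, w5}): φ is true.
  w2 (successors {w1, w5}): φ is false.
  w3 (successors {w0, w1, w3, w5}): φ is true.
  w4 (successors {w0, w4, w5}): φ is false.
  w5 (successors {w1, w2, w3, w4}): φ is true.
For instance, at w0:
  At w0: []r is true, <>s is true, so []r -> <>s is true.
    At w0: []r requires r at every successor {w1, w3, w4}.
      At w1: r is true.
      At w3: r is true.
      At w4: r is true.
    So []r is true at w0.
    At w0: <>s requires s at some successor in {w1, w3, w4}.
      s holds at w3, so <>s is true at w0.
Satisfying worlds: {w0, w1, w3, w5}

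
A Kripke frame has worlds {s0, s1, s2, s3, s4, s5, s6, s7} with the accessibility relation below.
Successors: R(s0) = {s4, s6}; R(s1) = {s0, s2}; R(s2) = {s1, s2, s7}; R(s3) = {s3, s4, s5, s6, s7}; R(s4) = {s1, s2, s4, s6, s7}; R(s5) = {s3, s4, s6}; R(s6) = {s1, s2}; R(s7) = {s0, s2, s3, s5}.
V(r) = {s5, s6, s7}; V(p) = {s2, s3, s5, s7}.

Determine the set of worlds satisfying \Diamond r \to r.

s1, s5, s6, s7

Recall that \Diamond ψ holds at a world iff ψ holds at some accessible world.
Let φ = \Diamond r \to r. Evaluate φ at each world:
  s0 (successors {s4, s6}): φ is false.
  s1 (successors {s0, s2}): φ is true.
  s2 (successors {s1, s2, s7}): φ is false.
  s3 (successors {s3, s4, s5, s6, s7}): φ is false.
  s4 (successors {s1, s2, s4, s6, s7}): φ is false.
  s5 (successors {s3, s4, s6}): φ is true.
  s6 (successors {s1, s2}): φ is true.
  s7 (successors {s0, s2, s3, s5}): φ is true.
For instance, at s0:
  At s0: \Diamond r is true, r is false, so \Diamond r \to r is false.
    At s0: \Diamond r requires r at some successor in {s4, s6}.
      r holds at s6, so \Diamond r is true at s0.
Satisfying worlds: {s1, s5, s6, s7}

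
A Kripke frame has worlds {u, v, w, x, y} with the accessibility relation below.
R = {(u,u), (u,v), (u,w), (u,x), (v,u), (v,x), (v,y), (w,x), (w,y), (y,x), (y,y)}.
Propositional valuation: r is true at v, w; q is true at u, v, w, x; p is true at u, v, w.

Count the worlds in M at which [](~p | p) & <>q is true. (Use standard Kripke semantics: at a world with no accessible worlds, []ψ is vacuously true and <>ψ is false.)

4

Recall that []ψ holds at a world iff ψ holds at every accessible world, and <>ψ holds iff ψ holds at some accessible world.
Let φ = [](~p | p) & <>q. Evaluate φ at each world:
  u (successors {u, v, w, x}): φ is true.
  v (successors {u, x, y}): φ is true.
  w (successors {x, y}): φ is true.
  x (successors ∅): φ is false.
  y (successors {x, y}): φ is true.
For instance, at y:
  At y: [](~p | p) is true, <>q is true, so [](~p | p) & <>q is true.
    At y: [](~p | p) requires ~p | p at every successor {x, y}.
      At x: ~p | p is true.
      At y: ~p | p is true.
    So [](~p | p) is true at y.
    At y: <>q requires q at some successor in {x, y}.
      q holds at x, so <>q is true at y.
Satisfying worlds: {u, v, w, y}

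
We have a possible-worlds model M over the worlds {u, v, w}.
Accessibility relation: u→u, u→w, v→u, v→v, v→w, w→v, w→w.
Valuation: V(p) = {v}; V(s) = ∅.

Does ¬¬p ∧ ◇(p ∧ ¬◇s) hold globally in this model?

Recall that ◇ψ holds at a world iff ψ holds at some accessible world.
Let φ = ¬¬p ∧ ◇(p ∧ ¬◇s). Evaluate φ at each world:
  u (successors {u, w}): φ is false.
  v (successors {u, v, w}): φ is true.
  w (successors {v, w}): φ is false.
Detail at u (counterexample):
  At u: ¬¬p is false, ◇(p ∧ ¬◇s) is false, so ¬¬p ∧ ◇(p ∧ ¬◇s) is false.
    At u: ◇(p ∧ ¬◇s) requires p ∧ ¬◇s at some successor in {u, w}.
      At u: p ∧ ¬◇s is false.
      At w: p ∧ ¬◇s is false.
    So ◇(p ∧ ¬◇s) is false at u.

No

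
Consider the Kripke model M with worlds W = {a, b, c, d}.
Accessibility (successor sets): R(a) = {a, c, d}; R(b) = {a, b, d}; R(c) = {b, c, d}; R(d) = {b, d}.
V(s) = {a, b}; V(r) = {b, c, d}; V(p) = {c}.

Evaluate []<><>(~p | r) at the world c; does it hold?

Yes

At c: []<><>(~p | r) requires <><>(~p | r) at every successor {b, c, d}.
    At b: <><>(~p | r) requires <>(~p | r) at some successor in {a, b, d}.
      <>(~p | r) holds at a, so <><>(~p | r) is true at b.
    At c: <><>(~p | r) requires <>(~p | r) at some successor in {b, c, d}.
      <>(~p | r) holds at b, so <><>(~p | r) is true at c.
    At d: <><>(~p | r) requires <>(~p | r) at some successor in {b, d}.
      <>(~p | r) holds at b, so <><>(~p | r) is true at d.
So []<><>(~p | r) is true at c.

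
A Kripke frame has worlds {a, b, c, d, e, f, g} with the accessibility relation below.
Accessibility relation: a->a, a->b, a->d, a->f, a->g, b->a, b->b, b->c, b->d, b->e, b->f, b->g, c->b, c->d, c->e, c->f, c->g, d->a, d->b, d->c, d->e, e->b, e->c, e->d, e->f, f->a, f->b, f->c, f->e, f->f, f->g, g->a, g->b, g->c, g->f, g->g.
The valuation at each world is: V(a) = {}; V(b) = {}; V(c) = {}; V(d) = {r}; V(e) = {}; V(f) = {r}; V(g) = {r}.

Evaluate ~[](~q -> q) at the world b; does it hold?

Yes

At b: [](~q -> q) is false, so ~[](~q -> q) is true.
  At b: [](~q -> q) requires ~q -> q at every successor {a, b, c, d, e, f, g}.
    ~q -> q fails at a, so [](~q -> q) is false at b.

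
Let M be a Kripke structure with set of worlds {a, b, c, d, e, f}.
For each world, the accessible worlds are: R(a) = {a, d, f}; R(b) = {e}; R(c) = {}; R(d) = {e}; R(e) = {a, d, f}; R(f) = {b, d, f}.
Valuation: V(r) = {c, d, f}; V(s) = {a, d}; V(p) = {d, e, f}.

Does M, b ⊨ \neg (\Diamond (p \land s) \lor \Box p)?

Recall that \Box ψ holds at a world iff ψ holds at every accessible world, and \Diamond ψ holds iff ψ holds at some accessible world.
At b: \Diamond (p \land s) \lor \Box p is true, so \neg (\Diamond (p \land s) \lor \Box p) is false.
  At b: \Diamond (p \land s) is false, \Box p is true, so \Diamond (p \land s) \lor \Box p is true.
    At b: \Diamond (p \land s) requires p \land s at some successor in {e}.
      At e: p \land s is false.
    So \Diamond (p \land s) is false at b.
    At b: \Box p requires p at every successor {e}.
      At e: p is true.
    So \Box p is true at b.

No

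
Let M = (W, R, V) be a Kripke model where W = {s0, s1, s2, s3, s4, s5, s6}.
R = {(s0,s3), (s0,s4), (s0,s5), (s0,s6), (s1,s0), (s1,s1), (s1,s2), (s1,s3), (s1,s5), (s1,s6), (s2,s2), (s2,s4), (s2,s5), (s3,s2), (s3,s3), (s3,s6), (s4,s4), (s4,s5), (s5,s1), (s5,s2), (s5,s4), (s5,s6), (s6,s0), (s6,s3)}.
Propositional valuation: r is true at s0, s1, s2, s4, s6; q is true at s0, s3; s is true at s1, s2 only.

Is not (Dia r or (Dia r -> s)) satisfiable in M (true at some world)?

No

Let φ = not (Dia r or (Dia r -> s)). Evaluate φ at each world:
  s0 (successors {s3, s4, s5, s6}): φ is false.
  s1 (successors {s0, s1, s2, s3, s5, s6}): φ is false.
  s2 (successors {s2, s4, s5}): φ is false.
  s3 (successors {s2, s3, s6}): φ is false.
  s4 (successors {s4, s5}): φ is false.
  s5 (successors {s1, s2, s4, s6}): φ is false.
  s6 (successors {s0, s3}): φ is false.
For instance, at s4:
  At s4: Dia r or (Dia r -> s) is true, so not (Dia r or (Dia r -> s)) is false.
    At s4: Dia r is true, Dia r -> s is false, so Dia r or (Dia r -> s) is true.
      At s4: Dia r requires r at some successor in {s4, s5}.
        r holds at s4, so Dia r is true at s4.
      At s4: Dia r is true, s is false, so Dia r -> s is false.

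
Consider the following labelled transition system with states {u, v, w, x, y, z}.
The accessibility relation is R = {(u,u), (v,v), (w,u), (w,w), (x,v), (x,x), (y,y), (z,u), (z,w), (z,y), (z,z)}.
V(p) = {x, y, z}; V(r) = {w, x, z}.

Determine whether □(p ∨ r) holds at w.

At w: □(p ∨ r) requires p ∨ r at every successor {u, w}.
  p ∨ r fails at u, so □(p ∨ r) is false at w.

No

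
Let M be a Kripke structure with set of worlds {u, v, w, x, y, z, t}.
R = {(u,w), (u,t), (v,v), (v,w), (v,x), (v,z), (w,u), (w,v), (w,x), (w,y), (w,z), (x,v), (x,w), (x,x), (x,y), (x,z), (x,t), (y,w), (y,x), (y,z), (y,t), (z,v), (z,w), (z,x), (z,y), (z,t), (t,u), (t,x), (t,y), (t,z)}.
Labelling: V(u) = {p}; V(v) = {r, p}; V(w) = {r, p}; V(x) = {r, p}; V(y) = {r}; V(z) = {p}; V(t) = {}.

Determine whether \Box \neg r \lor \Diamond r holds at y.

At y: \Box \neg r is false, \Diamond r is true, so \Box \neg r \lor \Diamond r is true.
  At y: \Box \neg r requires \neg r at every successor {w, x, z, t}.
    \neg r fails at w, so \Box \neg r is false at y.
  At y: \Diamond r requires r at some successor in {w, x, z, t}.
    r holds at w, so \Diamond r is true at y.

Yes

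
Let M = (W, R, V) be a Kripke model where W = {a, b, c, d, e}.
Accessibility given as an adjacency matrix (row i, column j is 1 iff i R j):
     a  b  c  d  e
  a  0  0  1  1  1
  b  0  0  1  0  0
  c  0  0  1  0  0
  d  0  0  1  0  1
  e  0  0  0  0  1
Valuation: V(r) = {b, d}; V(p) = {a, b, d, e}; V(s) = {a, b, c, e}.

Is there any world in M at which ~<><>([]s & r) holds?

Yes

Recall that []ψ holds at a world iff ψ holds at every accessible world, and <>ψ holds iff ψ holds at some accessible world.
Let φ = ~<><>([]s & r). Evaluate φ at each world:
  a (successors {c, d, e}): φ is true.
  b (successors {c}): φ is true.
  c (successors {c}): φ is true.
  d (successors {c, e}): φ is true.
  e (successors {e}): φ is true.
Detail at a (witness):
  At a: <><>([]s & r) is false, so ~<><>([]s & r) is true.
    At a: <><>([]s & r) requires <>([]s & r) at some successor in {c, d, e}.
      At c: <>([]s & r) is false.
      At d: <>([]s & r) is false.
      At e: <>([]s & r) is false.
    So <><>([]s & r) is false at a.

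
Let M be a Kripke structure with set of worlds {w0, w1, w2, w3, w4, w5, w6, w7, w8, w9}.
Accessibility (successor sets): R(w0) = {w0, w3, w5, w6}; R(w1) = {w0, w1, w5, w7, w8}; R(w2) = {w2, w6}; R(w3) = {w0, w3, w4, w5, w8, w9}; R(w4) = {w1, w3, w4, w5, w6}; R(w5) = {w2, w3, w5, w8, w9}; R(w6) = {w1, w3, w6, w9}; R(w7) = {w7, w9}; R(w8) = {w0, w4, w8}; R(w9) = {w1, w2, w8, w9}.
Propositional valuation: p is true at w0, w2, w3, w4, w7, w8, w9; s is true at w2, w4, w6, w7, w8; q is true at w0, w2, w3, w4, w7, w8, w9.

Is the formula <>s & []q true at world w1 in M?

No

Recall that []ψ holds at a world iff ψ holds at every accessible world, and <>ψ holds iff ψ holds at some accessible world.
At w1: <>s is true, []q is false, so <>s & []q is false.
  At w1: <>s requires s at some successor in {w0, w1, w5, w7, w8}.
    s holds at w7, so <>s is true at w1.
  At w1: []q requires q at every successor {w0, w1, w5, w7, w8}.
    q fails at w1, so []q is false at w1.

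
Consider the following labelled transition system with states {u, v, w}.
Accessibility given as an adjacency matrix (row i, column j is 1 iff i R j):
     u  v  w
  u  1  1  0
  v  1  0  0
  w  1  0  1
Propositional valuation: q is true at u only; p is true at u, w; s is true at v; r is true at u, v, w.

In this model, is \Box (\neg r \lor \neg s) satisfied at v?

At v: \Box (\neg r \lor \neg s) requires \neg r \lor \neg s at every successor {u}.
  At u: \neg r \lor \neg s is true.
So \Box (\neg r \lor \neg s) is true at v.

Yes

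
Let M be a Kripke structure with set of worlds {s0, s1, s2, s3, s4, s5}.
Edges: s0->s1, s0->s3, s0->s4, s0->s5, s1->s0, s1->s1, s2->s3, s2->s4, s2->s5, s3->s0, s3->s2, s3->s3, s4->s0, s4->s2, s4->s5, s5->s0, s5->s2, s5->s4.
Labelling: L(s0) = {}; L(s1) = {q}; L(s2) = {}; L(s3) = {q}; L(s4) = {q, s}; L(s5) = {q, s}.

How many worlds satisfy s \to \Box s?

4

Let φ = s \to \Box s. Evaluate φ at each world:
  s0 (successors {s1, s3, s4, s5}): φ is true.
  s1 (successors {s0, s1}): φ is true.
  s2 (successors {s3, s4, s5}): φ is true.
  s3 (successors {s0, s2, s3}): φ is true.
  s4 (successors {s0, s2, s5}): φ is false.
  s5 (successors {s0, s2, s4}): φ is false.
For instance, at s0:
  At s0: s is false, \Box s is false, so s \to \Box s is true.
    At s0: \Box s requires s at every successor {s1, s3, s4, s5}.
      s fails at s1, so \Box s is false at s0.
Satisfying worlds: {s0, s1, s2, s3}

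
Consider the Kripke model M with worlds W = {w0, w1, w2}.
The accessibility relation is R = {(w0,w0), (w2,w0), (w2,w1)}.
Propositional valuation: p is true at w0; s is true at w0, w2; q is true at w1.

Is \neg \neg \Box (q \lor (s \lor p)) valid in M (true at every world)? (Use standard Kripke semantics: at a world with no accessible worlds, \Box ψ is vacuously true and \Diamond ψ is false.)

Yes

Let φ = \neg \neg \Box (q \lor (s \lor p)). Evaluate φ at each world:
  w0 (successors {w0}): φ is true.
  w1 (successors ∅): φ is true.
  w2 (successors {w0, w1}): φ is true.
For instance, at w0:
  At w0: \neg \Box (q \lor (s \lor p)) is false, so \neg \neg \Box (q \lor (s \lor p)) is true.
    At w0: \Box (q \lor (s \lor p)) is true, so \neg \Box (q \lor (s \lor p)) is false.
      At w0: \Box (q \lor (s \lor p)) requires q \lor (s \lor p) at every successor {w0}.
        At w0: q \lor (s \lor p) is true.
      So \Box (q \lor (s \lor p)) is true at w0.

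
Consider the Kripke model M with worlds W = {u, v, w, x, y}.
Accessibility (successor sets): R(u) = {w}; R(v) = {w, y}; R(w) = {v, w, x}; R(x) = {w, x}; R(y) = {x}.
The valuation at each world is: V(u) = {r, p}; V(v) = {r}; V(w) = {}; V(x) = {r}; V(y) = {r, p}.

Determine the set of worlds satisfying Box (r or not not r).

y

Let φ = Box (r or not not r). Evaluate φ at each world:
  u (successors {w}): φ is false.
  v (successors {w, y}): φ is false.
  w (successors {v, w, x}): φ is false.
  x (successors {w, x}): φ is false.
  y (successors {x}): φ is true.
For instance, at y:
  At y: Box (r or not not r) requires r or not not r at every successor {x}.
    At x: r or not not r is true.
  So Box (r or not not r) is true at y.
Satisfying worlds: {y}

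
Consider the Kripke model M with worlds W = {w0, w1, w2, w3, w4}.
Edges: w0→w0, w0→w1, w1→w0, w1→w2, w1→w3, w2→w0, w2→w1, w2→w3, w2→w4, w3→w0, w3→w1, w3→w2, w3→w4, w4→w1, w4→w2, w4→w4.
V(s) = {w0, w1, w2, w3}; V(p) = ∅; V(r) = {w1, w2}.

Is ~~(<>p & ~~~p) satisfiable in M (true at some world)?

No

Let φ = ~~(<>p & ~~~p). Evaluate φ at each world:
  w0 (successors {w0, w1}): φ is false.
  w1 (successors {w0, w2, w3}): φ is false.
  w2 (successors {w0, w1, w3, w4}): φ is false.
  w3 (successors {w0, w1, w2, w4}): φ is false.
  w4 (successors {w1, w2, w4}): φ is false.
For instance, at w2:
  At w2: ~(<>p & ~~~p) is true, so ~~(<>p & ~~~p) is false.
    At w2: <>p & ~~~p is false, so ~(<>p & ~~~p) is true.
      At w2: <>p is false, ~~~p is true, so <>p & ~~~p is false.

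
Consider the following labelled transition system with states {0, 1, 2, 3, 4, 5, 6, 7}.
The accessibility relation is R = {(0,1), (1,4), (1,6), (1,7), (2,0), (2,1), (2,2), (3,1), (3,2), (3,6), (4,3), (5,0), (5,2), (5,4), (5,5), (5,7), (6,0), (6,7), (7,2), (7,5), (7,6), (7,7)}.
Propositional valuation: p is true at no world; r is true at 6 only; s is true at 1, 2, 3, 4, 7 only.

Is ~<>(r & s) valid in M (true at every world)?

Let φ = ~<>(r & s). Evaluate φ at each world:
  0 (successors {1}): φ is true.
  1 (successors {4, 6, 7}): φ is true.
  2 (successors {0, 1, 2}): φ is true.
  3 (successors {1, 2, 6}): φ is true.
  4 (successors {3}): φ is true.
  5 (successors {0, 2, 4, 5, 7}): φ is true.
  6 (successors {0, 7}): φ is true.
  7 (successors {2, 5, 6, 7}): φ is true.
For instance, at 2:
  At 2: <>(r & s) is false, so ~<>(r & s) is true.
    At 2: <>(r & s) requires r & s at some successor in {0, 1, 2}.
      At 0: r & s is false.
      At 1: r & s is false.
      At 2: r & s is false.
    So <>(r & s) is false at 2.

Yes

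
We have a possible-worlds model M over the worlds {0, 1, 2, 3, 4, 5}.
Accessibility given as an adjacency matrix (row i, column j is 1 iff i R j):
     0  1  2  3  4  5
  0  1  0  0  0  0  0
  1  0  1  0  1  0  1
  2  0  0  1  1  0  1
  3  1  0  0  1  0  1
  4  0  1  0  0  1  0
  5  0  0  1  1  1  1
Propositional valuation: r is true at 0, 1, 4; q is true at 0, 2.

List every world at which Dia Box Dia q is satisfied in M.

Let φ = Dia Box Dia q. Evaluate φ at each world:
  0 (successors {0}): φ is true.
  1 (successors {1, 3, 5}): φ is true.
  2 (successors {2, 3, 5}): φ is true.
  3 (successors {0, 3, 5}): φ is true.
  4 (successors {1, 4}): φ is false.
  5 (successors {2, 3, 4, 5}): φ is true.
For instance, at 4:
  At 4: Dia Box Dia q requires Box Dia q at some successor in {1, 4}.
    At 1: Box Dia q is false.
    At 4: Box Dia q is false.
  So Dia Box Dia q is false at 4.
Satisfying worlds: {0, 1, 2, 3, 5}

0, 1, 2, 3, 5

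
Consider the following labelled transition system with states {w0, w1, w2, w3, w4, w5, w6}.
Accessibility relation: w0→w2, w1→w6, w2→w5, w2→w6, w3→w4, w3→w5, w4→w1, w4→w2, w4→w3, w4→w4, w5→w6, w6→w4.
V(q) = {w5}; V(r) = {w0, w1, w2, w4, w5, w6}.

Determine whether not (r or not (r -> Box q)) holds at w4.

No

At w4: r or not (r -> Box q) is true, so not (r or not (r -> Box q)) is false.
  At w4: r is true, not (r -> Box q) is true, so r or not (r -> Box q) is true.
    At w4: r -> Box q is false, so not (r -> Box q) is true.
      At w4: r is true, Box q is false, so r -> Box q is false.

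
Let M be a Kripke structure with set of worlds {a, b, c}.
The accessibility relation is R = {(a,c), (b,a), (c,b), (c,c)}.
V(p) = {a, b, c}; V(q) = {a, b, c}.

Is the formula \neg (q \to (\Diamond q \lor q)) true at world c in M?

No

At c: q \to (\Diamond q \lor q) is true, so \neg (q \to (\Diamond q \lor q)) is false.
  At c: q is true, \Diamond q \lor q is true, so q \to (\Diamond q \lor q) is true.
    At c: \Diamond q is true, q is true, so \Diamond q \lor q is true.
      At c: \Diamond q requires q at some successor in {b, c}.
        q holds at b, so \Diamond q is true at c.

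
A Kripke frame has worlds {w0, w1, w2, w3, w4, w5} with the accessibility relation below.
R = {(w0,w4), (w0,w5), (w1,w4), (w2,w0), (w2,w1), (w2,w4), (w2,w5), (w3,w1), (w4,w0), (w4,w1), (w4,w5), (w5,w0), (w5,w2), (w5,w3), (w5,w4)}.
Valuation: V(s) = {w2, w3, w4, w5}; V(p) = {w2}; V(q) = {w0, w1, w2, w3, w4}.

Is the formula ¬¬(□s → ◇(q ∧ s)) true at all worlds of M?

Let φ = ¬¬(□s → ◇(q ∧ s)). Evaluate φ at each world:
  w0 (successors {w4, w5}): φ is true.
  w1 (successors {w4}): φ is true.
  w2 (successors {w0, w1, w4, w5}): φ is true.
  w3 (successors {w1}): φ is true.
  w4 (successors {w0, w1, w5}): φ is true.
  w5 (successors {w0, w2, w3, w4}): φ is true.
For instance, at w5:
  At w5: ¬(□s → ◇(q ∧ s)) is false, so ¬¬(□s → ◇(q ∧ s)) is true.
    At w5: □s → ◇(q ∧ s) is true, so ¬(□s → ◇(q ∧ s)) is false.
      At w5: □s is false, ◇(q ∧ s) is true, so □s → ◇(q ∧ s) is true.

Yes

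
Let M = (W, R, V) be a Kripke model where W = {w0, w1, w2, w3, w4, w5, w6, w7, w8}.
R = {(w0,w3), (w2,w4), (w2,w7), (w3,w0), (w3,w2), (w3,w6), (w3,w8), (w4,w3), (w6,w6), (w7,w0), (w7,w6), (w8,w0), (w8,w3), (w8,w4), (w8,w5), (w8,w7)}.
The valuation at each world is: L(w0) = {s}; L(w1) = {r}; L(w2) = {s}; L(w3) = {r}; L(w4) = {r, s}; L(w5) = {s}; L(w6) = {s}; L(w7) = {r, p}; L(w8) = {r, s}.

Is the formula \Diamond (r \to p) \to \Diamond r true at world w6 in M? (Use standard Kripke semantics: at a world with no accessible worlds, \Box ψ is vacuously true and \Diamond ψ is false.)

At w6: \Diamond (r \to p) is true, \Diamond r is false, so \Diamond (r \to p) \to \Diamond r is false.
  At w6: \Diamond (r \to p) requires r \to p at some successor in {w6}.
    r \to p holds at w6, so \Diamond (r \to p) is true at w6.
  At w6: \Diamond r requires r at some successor in {w6}.
    At w6: r is false.
  So \Diamond r is false at w6.

No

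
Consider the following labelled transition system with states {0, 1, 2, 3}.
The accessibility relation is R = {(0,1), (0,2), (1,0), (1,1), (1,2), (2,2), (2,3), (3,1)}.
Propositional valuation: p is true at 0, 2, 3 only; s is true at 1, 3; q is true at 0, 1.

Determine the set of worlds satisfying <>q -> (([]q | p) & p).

Let φ = <>q -> (([]q | p) & p). Evaluate φ at each world:
  0 (successors {1, 2}): φ is true.
  1 (successors {0, 1, 2}): φ is false.
  2 (successors {2, 3}): φ is true.
  3 (successors {1}): φ is true.
For instance, at 0:
  At 0: <>q is true, ([]q | p) & p is true, so <>q -> (([]q | p) & p) is true.
    At 0: <>q requires q at some successor in {1, 2}.
      q holds at 1, so <>q is true at 0.
    At 0: []q | p is true, p is true, so ([]q | p) & p is true.
      At 0: []q is false, p is true, so []q | p is true.
Satisfying worlds: {0, 2, 3}

0, 2, 3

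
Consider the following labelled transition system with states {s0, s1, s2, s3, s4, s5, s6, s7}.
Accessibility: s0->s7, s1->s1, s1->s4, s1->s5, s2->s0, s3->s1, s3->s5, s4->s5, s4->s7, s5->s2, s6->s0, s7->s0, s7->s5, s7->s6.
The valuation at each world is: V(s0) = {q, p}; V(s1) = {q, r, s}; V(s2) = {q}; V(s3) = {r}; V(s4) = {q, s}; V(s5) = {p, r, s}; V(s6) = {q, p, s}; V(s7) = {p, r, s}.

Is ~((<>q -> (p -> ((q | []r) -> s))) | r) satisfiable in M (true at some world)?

No

Let φ = ~((<>q -> (p -> ((q | []r) -> s))) | r). Evaluate φ at each world:
  s0 (successors {s7}): φ is false.
  s1 (successors {s1, s4, s5}): φ is false.
  s2 (successors {s0}): φ is false.
  s3 (successors {s1, s5}): φ is false.
  s4 (successors {s5, s7}): φ is false.
  s5 (successors {s2}): φ is false.
  s6 (successors {s0}): φ is false.
  s7 (successors {s0, s5, s6}): φ is false.
For instance, at s3:
  At s3: (<>q -> (p -> ((q | []r) -> s))) | r is true, so ~((<>q -> (p -> ((q | []r) -> s))) | r) is false.
    At s3: <>q -> (p -> ((q | []r) -> s)) is true, r is true, so (<>q -> (p -> ((q | []r) -> s))) | r is true.
      At s3: <>q is true, p -> ((q | []r) -> s) is true, so <>q -> (p -> ((q | []r) -> s)) is true.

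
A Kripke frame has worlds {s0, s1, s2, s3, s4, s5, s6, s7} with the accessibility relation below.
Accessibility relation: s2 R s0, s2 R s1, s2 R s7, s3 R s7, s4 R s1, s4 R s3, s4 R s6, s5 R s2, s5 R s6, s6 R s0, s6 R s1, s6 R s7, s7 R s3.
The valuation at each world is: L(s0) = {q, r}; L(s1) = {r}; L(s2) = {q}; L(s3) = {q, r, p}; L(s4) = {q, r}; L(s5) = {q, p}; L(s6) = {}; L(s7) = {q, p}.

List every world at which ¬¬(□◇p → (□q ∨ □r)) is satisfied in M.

s0, s1, s2, s3, s4, s6, s7

Let φ = ¬¬(□◇p → (□q ∨ □r)). Evaluate φ at each world:
  s0 (successors ∅): φ is true.
  s1 (successors ∅): φ is true.
  s2 (successors {s0, s1, s7}): φ is true.
  s3 (successors {s7}): φ is true.
  s4 (successors {s1, s3, s6}): φ is true.
  s5 (successors {s2, s6}): φ is false.
  s6 (successors {s0, s1, s7}): φ is true.
  s7 (successors {s3}): φ is true.
For instance, at s5:
  At s5: ¬(□◇p → (□q ∨ □r)) is true, so ¬¬(□◇p → (□q ∨ □r)) is false.
    At s5: □◇p → (□q ∨ □r) is false, so ¬(□◇p → (□q ∨ □r)) is true.
      At s5: □◇p is true, □q ∨ □r is false, so □◇p → (□q ∨ □r) is false.
Satisfying worlds: {s0, s1, s2, s3, s4, s6, s7}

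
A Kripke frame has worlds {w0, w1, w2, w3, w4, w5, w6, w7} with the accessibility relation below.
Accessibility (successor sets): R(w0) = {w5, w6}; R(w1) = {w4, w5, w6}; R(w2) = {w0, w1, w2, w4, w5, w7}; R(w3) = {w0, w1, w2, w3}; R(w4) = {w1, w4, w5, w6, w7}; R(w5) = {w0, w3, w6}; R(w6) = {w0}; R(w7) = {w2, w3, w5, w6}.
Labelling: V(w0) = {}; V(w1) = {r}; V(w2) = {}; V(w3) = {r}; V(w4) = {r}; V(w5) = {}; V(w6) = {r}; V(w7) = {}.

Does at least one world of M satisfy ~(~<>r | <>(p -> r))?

Recall that <>ψ holds at a world iff ψ holds at some accessible world.
Let φ = ~(~<>r | <>(p -> r)). Evaluate φ at each world:
  w0 (successors {w5, w6}): φ is false.
  w1 (successors {w4, w5, w6}): φ is false.
  w2 (successors {w0, w1, w2, w4, w5, w7}): φ is false.
  w3 (successors {w0, w1, w2, w3}): φ is false.
  w4 (successors {w1, w4, w5, w6, w7}): φ is false.
  w5 (successors {w0, w3, w6}): φ is false.
  w6 (successors {w0}): φ is false.
  w7 (successors {w2, w3, w5, w6}): φ is false.
For instance, at w3:
  At w3: ~<>r | <>(p -> r) is true, so ~(~<>r | <>(p -> r)) is false.
    At w3: ~<>r is false, <>(p -> r) is true, so ~<>r | <>(p -> r) is true.
      At w3: <>r is true, so ~<>r is false.
      At w3: <>(p -> r) requires p -> r at some successor in {w0, w1, w2, w3}.
        p -> r holds at w0, so <>(p -> r) is true at w3.

No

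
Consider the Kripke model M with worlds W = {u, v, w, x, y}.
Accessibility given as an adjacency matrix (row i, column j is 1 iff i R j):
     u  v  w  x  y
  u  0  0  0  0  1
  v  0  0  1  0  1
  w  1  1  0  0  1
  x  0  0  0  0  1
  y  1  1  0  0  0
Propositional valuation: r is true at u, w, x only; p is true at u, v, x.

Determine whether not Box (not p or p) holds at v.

No

At v: Box (not p or p) is true, so not Box (not p or p) is false.
  At v: Box (not p or p) requires not p or p at every successor {w, y}.
    At w: not p or p is true.
    At y: not p or p is true.
  So Box (not p or p) is true at v.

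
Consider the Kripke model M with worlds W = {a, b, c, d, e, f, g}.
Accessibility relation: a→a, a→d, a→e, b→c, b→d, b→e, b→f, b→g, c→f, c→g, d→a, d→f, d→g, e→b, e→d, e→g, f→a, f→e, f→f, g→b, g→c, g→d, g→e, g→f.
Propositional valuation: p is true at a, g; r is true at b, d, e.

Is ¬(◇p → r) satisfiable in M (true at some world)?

Yes

Recall that ◇ψ holds at a world iff ψ holds at some accessible world.
Let φ = ¬(◇p → r). Evaluate φ at each world:
  a (successors {a, d, e}): φ is true.
  b (successors {c, d, e, f, g}): φ is false.
  c (successors {f, g}): φ is true.
  d (successors {a, f, g}): φ is false.
  e (successors {b, d, g}): φ is false.
  f (successors {a, e, f}): φ is true.
  g (successors {b, c, d, e, f}): φ is false.
Detail at a (witness):
  At a: ◇p → r is false, so ¬(◇p → r) is true.
    At a: ◇p is true, r is false, so ◇p → r is false.
      At a: ◇p requires p at some successor in {a, d, e}.
        p holds at a, so ◇p is true at a.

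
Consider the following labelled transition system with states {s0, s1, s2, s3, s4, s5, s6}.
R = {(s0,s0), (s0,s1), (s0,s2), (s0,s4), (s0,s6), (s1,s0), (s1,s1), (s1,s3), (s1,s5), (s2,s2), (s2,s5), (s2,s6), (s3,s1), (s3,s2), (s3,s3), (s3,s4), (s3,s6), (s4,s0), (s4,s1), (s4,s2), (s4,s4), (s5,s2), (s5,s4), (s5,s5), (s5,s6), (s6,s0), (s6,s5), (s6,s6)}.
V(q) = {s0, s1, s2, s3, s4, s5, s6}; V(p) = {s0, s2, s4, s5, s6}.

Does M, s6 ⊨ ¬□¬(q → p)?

Yes

At s6: □¬(q → p) is false, so ¬□¬(q → p) is true.
  At s6: □¬(q → p) requires ¬(q → p) at every successor {s0, s5, s6}.
    ¬(q → p) fails at s0, so □¬(q → p) is false at s6.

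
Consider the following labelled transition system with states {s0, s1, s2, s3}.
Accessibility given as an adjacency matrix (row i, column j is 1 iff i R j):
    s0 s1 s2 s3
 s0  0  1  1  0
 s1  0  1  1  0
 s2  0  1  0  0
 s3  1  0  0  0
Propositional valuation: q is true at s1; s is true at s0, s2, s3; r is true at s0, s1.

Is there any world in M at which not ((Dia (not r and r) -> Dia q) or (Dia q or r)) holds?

Recall that Dia ψ holds at a world iff ψ holds at some accessible world.
Let φ = not ((Dia (not r and r) -> Dia q) or (Dia q or r)). Evaluate φ at each world:
  s0 (successors {s1, s2}): φ is false.
  s1 (successors {s1, s2}): φ is false.
  s2 (successors {s1}): φ is false.
  s3 (successors {s0}): φ is false.
For instance, at s2:
  At s2: (Dia (not r and r) -> Dia q) or (Dia q or r) is true, so not ((Dia (not r and r) -> Dia q) or (Dia q or r)) is false.
    At s2: Dia (not r and r) -> Dia q is true, Dia q or r is true, so (Dia (not r and r) -> Dia q) or (Dia q or r) is true.
      At s2: Dia (not r and r) is false, Dia q is true, so Dia (not r and r) -> Dia q is true.
      At s2: Dia q is true, r is false, so Dia q or r is true.

No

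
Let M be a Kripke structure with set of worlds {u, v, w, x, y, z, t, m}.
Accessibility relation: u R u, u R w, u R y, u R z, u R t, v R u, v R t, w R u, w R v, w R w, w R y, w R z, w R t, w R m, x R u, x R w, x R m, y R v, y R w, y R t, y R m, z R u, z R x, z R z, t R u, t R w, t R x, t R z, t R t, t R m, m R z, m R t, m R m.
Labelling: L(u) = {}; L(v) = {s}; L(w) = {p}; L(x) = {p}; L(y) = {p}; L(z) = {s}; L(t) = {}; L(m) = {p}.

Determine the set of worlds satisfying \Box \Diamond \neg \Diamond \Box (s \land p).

u, v, w, x, y, z, t, m

Let φ = \Box \Diamond \neg \Diamond \Box (s \land p). Evaluate φ at each world:
  u (successors {u, w, y, z, t}): φ is true.
  v (successors {u, t}): φ is true.
  w (successors {u, v, w, y, z, t, m}): φ is true.
  x (successors {u, w, m}): φ is true.
  y (successors {v, w, t, m}): φ is true.
  z (successors {u, x, z}): φ is true.
  t (successors {u, w, x, z, t, m}): φ is true.
  m (successors {z, t, m}): φ is true.
For instance, at m:
  At m: \Box \Diamond \neg \Diamond \Box (s \land p) requires \Diamond \neg \Diamond \Box (s \land p) at every successor {z, t, m}.
      At z: \Diamond \neg \Diamond \Box (s \land p) requires \neg \Diamond \Box (s \land p) at some successor in {u, x, z}.
        \neg \Diamond \Box (s \land p) holds at u, so \Diamond \neg \Diamond \Box (s \land p) is true at z.
      At t: \Diamond \neg \Diamond \Box (s \land p) requires \neg \Diamond \Box (s \land p) at some successor in {u, w, x, z, t, m}.
        \neg \Diamond \Box (s \land p) holds at u, so \Diamond \neg \Diamond \Box (s \land p) is true at t.
      At m: \Diamond \neg \Diamond \Box (s \land p) requires \neg \Diamond \Box (s \land p) at some successor in {z, t, m}.
        \neg \Diamond \Box (s \land p) holds at z, so \Diamond \neg \Diamond \Box (s \land p) is true at m.
  So \Box \Diamond \neg \Diamond \Box (s \land p) is true at m.
Satisfying worlds: {u, v, w, x, y, z, t, m}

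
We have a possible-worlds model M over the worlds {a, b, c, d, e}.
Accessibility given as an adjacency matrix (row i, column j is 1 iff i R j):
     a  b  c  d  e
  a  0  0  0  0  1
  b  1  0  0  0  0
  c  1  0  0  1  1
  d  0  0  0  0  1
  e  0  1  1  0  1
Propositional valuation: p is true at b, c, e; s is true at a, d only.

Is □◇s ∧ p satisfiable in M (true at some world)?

No

Recall that □ψ holds at a world iff ψ holds at every accessible world, and ◇ψ holds iff ψ holds at some accessible world.
Let φ = □◇s ∧ p. Evaluate φ at each world:
  a (successors {e}): φ is false.
  b (successors {a}): φ is false.
  c (successors {a, d, e}): φ is false.
  d (successors {e}): φ is false.
  e (successors {b, c, e}): φ is false.
For instance, at e:
  At e: □◇s is false, p is true, so □◇s ∧ p is false.
    At e: □◇s requires ◇s at every successor {b, c, e}.
      ◇s fails at e, so □◇s is false at e.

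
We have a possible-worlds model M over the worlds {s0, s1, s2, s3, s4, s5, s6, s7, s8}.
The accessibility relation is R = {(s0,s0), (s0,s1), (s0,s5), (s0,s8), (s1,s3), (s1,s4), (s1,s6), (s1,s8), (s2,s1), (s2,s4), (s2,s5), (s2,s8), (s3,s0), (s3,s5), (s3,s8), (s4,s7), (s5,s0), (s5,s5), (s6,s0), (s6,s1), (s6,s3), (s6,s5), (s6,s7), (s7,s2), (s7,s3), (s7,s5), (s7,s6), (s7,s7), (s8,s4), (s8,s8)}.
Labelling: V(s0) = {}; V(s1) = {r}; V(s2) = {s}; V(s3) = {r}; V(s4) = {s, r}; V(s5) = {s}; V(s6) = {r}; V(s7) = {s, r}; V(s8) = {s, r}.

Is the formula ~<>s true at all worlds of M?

Recall that <>ψ holds at a world iff ψ holds at some accessible world.
Let φ = ~<>s. Evaluate φ at each world:
  s0 (successors {s0, s1, s5, s8}): φ is false.
  s1 (successors {s3, s4, s6, s8}): φ is false.
  s2 (successors {s1, s4, s5, s8}): φ is false.
  s3 (successors {s0, s5, s8}): φ is false.
  s4 (successors {s7}): φ is false.
  s5 (successors {s0, s5}): φ is false.
  s6 (successors {s0, s1, s3, s5, s7}): φ is false.
  s7 (successors {s2, s3, s5, s6, s7}): φ is false.
  s8 (successors {s4, s8}): φ is false.
Detail at s0 (counterexample):
  At s0: <>s is true, so ~<>s is false.
    At s0: <>s requires s at some successor in {s0, s1, s5, s8}.
      s holds at s5, so <>s is true at s0.

No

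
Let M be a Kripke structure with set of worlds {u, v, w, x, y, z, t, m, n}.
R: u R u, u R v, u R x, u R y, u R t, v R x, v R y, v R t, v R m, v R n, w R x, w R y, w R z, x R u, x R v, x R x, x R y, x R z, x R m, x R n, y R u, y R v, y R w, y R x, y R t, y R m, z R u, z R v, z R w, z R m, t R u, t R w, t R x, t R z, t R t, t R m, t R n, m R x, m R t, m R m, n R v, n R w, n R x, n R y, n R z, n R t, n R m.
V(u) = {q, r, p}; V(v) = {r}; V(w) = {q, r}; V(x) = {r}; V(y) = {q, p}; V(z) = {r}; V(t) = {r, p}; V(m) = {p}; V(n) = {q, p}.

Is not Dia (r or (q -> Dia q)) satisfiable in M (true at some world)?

Let φ = not Dia (r or (q -> Dia q)). Evaluate φ at each world:
  u (successors {u, v, x, y, t}): φ is false.
  v (successors {x, y, t, m, n}): φ is false.
  w (successors {x, y, z}): φ is false.
  x (successors {u, v, x, y, z, m, n}): φ is false.
  y (successors {u, v, w, x, t, m}): φ is false.
  z (successors {u, v, w, m}): φ is false.
  t (successors {u, w, x, z, t, m, n}): φ is false.
  m (successors {x, t, m}): φ is false.
  n (successors {v, w, x, y, z, t, m}): φ is false.
For instance, at n:
  At n: Dia (r or (q -> Dia q)) is true, so not Dia (r or (q -> Dia q)) is false.
    At n: Dia (r or (q -> Dia q)) requires r or (q -> Dia q) at some successor in {v, w, x, y, z, t, m}.
      r or (q -> Dia q) holds at v, so Dia (r or (q -> Dia q)) is true at n.

No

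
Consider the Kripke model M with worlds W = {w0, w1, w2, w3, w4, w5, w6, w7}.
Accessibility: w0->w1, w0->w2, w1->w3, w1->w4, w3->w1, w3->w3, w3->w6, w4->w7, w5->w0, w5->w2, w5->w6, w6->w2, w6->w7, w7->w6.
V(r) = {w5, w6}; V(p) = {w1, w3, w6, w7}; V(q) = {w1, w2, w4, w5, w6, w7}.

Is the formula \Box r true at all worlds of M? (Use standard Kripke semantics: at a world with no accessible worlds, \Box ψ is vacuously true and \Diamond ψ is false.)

No

Let φ = \Box r. Evaluate φ at each world:
  w0 (successors {w1, w2}): φ is false.
  w1 (successors {w3, w4}): φ is false.
  w2 (successors ∅): φ is true.
  w3 (successors {w1, w3, w6}): φ is false.
  w4 (successors {w7}): φ is false.
  w5 (successors {w0, w2, w6}): φ is false.
  w6 (successors {w2, w7}): φ is false.
  w7 (successors {w6}): φ is true.
Detail at w0 (counterexample):
  At w0: \Box r requires r at every successor {w1, w2}.
    r fails at w1, so \Box r is false at w0.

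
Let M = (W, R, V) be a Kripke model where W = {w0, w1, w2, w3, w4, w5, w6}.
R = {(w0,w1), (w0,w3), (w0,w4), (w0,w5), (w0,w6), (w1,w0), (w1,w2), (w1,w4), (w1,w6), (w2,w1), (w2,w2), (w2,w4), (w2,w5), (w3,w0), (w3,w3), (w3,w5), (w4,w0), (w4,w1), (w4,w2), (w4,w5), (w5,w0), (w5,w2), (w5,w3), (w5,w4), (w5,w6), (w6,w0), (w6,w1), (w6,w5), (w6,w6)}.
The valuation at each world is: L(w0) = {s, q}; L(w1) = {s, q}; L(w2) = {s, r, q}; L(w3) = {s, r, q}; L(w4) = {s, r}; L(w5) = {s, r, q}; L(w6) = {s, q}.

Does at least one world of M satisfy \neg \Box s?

No

Let φ = \neg \Box s. Evaluate φ at each world:
  w0 (successors {w1, w3, w4, w5, w6}): φ is false.
  w1 (successors {w0, w2, w4, w6}): φ is false.
  w2 (successors {w1, w2, w4, w5}): φ is false.
  w3 (successors {w0, w3, w5}): φ is false.
  w4 (successors {w0, w1, w2, w5}): φ is false.
  w5 (successors {w0, w2, w3, w4, w6}): φ is false.
  w6 (successors {w0, w1, w5, w6}): φ is false.
For instance, at w3:
  At w3: \Box s is true, so \neg \Box s is false.
    At w3: \Box s requires s at every successor {w0, w3, w5}.
      At w0: s is true.
      At w3: s is true.
      At w5: s is true.
    So \Box s is true at w3.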